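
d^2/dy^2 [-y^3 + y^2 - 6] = 2 - 6*y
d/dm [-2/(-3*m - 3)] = -2/(3*(m + 1)^2)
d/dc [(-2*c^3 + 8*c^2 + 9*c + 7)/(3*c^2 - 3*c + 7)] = (-6*c^4 + 12*c^3 - 93*c^2 + 70*c + 84)/(9*c^4 - 18*c^3 + 51*c^2 - 42*c + 49)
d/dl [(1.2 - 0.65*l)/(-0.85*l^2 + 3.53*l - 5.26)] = (-0.5525*l^2 + 2.04*l - 0.817)/(0.7225*l^4 - 6.001*l^3 + 21.4029*l^2 - 37.1356*l + 27.6676)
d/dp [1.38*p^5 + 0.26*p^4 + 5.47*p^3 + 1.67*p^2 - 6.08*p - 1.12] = 6.9*p^4 + 1.04*p^3 + 16.41*p^2 + 3.34*p - 6.08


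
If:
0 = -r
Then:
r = 0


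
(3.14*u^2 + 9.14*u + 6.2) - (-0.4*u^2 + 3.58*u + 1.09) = 3.54*u^2 + 5.56*u + 5.11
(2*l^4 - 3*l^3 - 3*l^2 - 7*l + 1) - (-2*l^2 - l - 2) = 2*l^4 - 3*l^3 - l^2 - 6*l + 3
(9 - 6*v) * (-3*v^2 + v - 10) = 18*v^3 - 33*v^2 + 69*v - 90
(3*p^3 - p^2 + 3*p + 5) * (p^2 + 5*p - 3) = 3*p^5 + 14*p^4 - 11*p^3 + 23*p^2 + 16*p - 15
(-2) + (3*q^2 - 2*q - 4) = 3*q^2 - 2*q - 6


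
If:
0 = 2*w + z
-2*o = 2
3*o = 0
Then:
No Solution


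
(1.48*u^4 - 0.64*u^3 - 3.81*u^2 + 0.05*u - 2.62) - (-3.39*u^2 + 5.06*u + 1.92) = 1.48*u^4 - 0.64*u^3 - 0.42*u^2 - 5.01*u - 4.54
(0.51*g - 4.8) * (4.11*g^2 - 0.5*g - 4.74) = 2.0961*g^3 - 19.983*g^2 - 0.0174000000000003*g + 22.752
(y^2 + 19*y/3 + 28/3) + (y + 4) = y^2 + 22*y/3 + 40/3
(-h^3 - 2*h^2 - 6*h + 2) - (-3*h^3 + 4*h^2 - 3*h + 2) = 2*h^3 - 6*h^2 - 3*h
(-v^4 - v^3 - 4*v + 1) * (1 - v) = v^5 - v^3 + 4*v^2 - 5*v + 1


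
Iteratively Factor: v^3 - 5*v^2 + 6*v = (v)*(v^2 - 5*v + 6) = v*(v - 3)*(v - 2)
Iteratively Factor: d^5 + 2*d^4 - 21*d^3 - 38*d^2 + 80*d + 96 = (d - 2)*(d^4 + 4*d^3 - 13*d^2 - 64*d - 48) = (d - 2)*(d + 4)*(d^3 - 13*d - 12) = (d - 2)*(d + 3)*(d + 4)*(d^2 - 3*d - 4) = (d - 2)*(d + 1)*(d + 3)*(d + 4)*(d - 4)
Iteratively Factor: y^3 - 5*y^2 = (y)*(y^2 - 5*y) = y*(y - 5)*(y)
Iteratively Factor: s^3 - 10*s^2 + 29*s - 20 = (s - 4)*(s^2 - 6*s + 5) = (s - 4)*(s - 1)*(s - 5)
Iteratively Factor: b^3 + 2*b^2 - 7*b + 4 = (b - 1)*(b^2 + 3*b - 4) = (b - 1)^2*(b + 4)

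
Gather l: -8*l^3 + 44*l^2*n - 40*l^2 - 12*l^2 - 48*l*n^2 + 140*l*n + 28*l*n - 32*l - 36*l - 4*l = -8*l^3 + l^2*(44*n - 52) + l*(-48*n^2 + 168*n - 72)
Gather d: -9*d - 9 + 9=-9*d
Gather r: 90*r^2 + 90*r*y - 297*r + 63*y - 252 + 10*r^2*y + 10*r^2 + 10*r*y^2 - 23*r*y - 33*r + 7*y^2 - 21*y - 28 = r^2*(10*y + 100) + r*(10*y^2 + 67*y - 330) + 7*y^2 + 42*y - 280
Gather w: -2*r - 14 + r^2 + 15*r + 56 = r^2 + 13*r + 42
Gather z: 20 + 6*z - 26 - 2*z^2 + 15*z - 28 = -2*z^2 + 21*z - 34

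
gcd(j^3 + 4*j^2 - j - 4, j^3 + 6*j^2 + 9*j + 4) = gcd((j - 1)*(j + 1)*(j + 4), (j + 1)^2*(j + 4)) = j^2 + 5*j + 4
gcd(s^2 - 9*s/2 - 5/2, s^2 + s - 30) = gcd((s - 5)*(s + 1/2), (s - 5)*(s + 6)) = s - 5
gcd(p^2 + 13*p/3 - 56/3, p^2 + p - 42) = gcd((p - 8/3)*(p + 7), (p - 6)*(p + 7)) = p + 7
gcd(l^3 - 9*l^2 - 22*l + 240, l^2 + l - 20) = l + 5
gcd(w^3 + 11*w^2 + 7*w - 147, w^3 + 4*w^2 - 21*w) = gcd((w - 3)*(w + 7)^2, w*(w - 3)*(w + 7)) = w^2 + 4*w - 21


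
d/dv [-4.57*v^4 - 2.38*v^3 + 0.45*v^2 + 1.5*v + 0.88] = -18.28*v^3 - 7.14*v^2 + 0.9*v + 1.5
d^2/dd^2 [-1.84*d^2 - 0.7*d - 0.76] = -3.68000000000000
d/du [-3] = 0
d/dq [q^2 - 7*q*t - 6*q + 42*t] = 2*q - 7*t - 6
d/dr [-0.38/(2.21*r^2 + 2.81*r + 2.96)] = (1.6796*r + 1.0678)/(2.21*r^2 + 2.81*r + 2.96)^2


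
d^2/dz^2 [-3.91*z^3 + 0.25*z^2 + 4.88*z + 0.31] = 0.5 - 23.46*z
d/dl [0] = 0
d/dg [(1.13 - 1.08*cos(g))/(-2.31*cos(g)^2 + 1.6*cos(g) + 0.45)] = (2.4948*cos(g)^2 - 5.2206*cos(g) + 2.294)*sin(g)/(5.3361*cos(g)^4 - 7.392*cos(g)^3 + 0.481*cos(g)^2 + 1.44*cos(g) + 0.2025)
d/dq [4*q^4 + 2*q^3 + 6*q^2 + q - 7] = 16*q^3 + 6*q^2 + 12*q + 1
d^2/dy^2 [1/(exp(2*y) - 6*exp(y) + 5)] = 2*((3 - 2*exp(y))*(exp(2*y) - 6*exp(y) + 5) + 4*(exp(y) - 3)^2*exp(y))*exp(y)/(exp(2*y) - 6*exp(y) + 5)^3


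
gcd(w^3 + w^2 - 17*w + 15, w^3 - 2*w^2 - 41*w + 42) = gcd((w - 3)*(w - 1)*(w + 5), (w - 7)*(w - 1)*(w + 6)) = w - 1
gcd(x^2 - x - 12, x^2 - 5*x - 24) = x + 3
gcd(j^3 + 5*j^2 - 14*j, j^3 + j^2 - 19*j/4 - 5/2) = j - 2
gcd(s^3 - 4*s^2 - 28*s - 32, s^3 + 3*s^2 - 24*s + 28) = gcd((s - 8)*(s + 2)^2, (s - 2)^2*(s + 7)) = 1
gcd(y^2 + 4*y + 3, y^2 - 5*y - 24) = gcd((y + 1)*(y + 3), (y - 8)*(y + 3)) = y + 3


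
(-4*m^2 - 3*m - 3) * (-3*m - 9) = 12*m^3 + 45*m^2 + 36*m + 27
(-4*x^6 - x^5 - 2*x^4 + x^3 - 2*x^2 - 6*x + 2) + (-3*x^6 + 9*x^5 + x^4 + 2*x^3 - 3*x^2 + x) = -7*x^6 + 8*x^5 - x^4 + 3*x^3 - 5*x^2 - 5*x + 2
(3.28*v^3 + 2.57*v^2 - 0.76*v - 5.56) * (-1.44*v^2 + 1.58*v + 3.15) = -4.7232*v^5 + 1.4816*v^4 + 15.487*v^3 + 14.9011*v^2 - 11.1788*v - 17.514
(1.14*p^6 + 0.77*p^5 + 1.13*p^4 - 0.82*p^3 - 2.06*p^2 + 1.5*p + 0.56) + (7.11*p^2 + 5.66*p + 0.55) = 1.14*p^6 + 0.77*p^5 + 1.13*p^4 - 0.82*p^3 + 5.05*p^2 + 7.16*p + 1.11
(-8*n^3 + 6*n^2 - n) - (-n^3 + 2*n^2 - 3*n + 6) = -7*n^3 + 4*n^2 + 2*n - 6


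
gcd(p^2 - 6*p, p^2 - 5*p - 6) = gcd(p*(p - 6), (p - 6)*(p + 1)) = p - 6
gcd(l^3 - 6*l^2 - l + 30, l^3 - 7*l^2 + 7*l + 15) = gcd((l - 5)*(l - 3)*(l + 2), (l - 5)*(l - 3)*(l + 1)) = l^2 - 8*l + 15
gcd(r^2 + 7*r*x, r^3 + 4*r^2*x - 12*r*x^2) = r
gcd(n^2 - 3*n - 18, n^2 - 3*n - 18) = n^2 - 3*n - 18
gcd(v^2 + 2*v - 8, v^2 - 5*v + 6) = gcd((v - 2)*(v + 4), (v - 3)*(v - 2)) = v - 2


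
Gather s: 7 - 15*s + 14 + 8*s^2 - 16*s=8*s^2 - 31*s + 21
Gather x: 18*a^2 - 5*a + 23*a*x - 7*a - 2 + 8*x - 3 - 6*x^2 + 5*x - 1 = 18*a^2 - 12*a - 6*x^2 + x*(23*a + 13) - 6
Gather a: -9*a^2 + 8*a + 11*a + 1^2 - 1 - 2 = -9*a^2 + 19*a - 2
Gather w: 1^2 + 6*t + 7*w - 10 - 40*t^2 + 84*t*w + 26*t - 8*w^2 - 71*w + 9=-40*t^2 + 32*t - 8*w^2 + w*(84*t - 64)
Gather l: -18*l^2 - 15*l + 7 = -18*l^2 - 15*l + 7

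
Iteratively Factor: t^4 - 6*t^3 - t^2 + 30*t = (t + 2)*(t^3 - 8*t^2 + 15*t) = t*(t + 2)*(t^2 - 8*t + 15) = t*(t - 5)*(t + 2)*(t - 3)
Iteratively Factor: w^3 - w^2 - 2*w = (w - 2)*(w^2 + w) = w*(w - 2)*(w + 1)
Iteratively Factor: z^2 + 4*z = (z + 4)*(z)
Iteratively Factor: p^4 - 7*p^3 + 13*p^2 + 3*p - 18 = (p - 3)*(p^3 - 4*p^2 + p + 6) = (p - 3)*(p - 2)*(p^2 - 2*p - 3) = (p - 3)*(p - 2)*(p + 1)*(p - 3)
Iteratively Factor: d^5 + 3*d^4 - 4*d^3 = (d)*(d^4 + 3*d^3 - 4*d^2) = d^2*(d^3 + 3*d^2 - 4*d) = d^3*(d^2 + 3*d - 4) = d^3*(d + 4)*(d - 1)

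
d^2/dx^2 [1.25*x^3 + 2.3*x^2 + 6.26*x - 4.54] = 7.5*x + 4.6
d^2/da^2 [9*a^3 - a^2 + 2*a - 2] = 54*a - 2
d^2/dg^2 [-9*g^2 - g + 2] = -18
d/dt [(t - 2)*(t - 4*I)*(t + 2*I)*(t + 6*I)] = 4*t^3 + t^2*(-6 + 12*I) + t*(40 - 16*I) - 40 + 48*I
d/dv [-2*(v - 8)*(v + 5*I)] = -4*v + 16 - 10*I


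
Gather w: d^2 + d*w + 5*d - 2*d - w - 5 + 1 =d^2 + 3*d + w*(d - 1) - 4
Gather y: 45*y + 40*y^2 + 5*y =40*y^2 + 50*y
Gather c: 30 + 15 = 45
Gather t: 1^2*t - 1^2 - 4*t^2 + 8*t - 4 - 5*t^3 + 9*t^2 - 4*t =-5*t^3 + 5*t^2 + 5*t - 5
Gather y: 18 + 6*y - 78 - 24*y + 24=-18*y - 36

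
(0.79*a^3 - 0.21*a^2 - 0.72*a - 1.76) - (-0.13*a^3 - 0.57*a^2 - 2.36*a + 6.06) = 0.92*a^3 + 0.36*a^2 + 1.64*a - 7.82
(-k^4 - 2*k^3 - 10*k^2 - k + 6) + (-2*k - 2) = -k^4 - 2*k^3 - 10*k^2 - 3*k + 4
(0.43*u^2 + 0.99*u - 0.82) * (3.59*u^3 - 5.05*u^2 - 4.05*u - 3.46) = 1.5437*u^5 + 1.3826*u^4 - 9.6848*u^3 - 1.3563*u^2 - 0.1044*u + 2.8372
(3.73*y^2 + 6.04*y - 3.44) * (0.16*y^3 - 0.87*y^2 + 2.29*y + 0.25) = 0.5968*y^5 - 2.2787*y^4 + 2.7365*y^3 + 17.7569*y^2 - 6.3676*y - 0.86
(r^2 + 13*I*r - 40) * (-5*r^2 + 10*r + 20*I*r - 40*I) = -5*r^4 + 10*r^3 - 45*I*r^3 - 60*r^2 + 90*I*r^2 + 120*r - 800*I*r + 1600*I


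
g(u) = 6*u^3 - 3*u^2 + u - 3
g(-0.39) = -4.20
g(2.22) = 50.08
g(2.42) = 66.89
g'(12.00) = 2521.00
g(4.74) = 573.32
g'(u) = 18*u^2 - 6*u + 1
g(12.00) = 9945.00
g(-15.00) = -20943.00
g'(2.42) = 91.90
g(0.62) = -2.10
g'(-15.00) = 4141.00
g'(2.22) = 76.39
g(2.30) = 56.43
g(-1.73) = -44.78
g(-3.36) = -267.83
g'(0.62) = 4.20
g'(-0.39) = 6.08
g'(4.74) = 376.98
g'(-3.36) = 224.37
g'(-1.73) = 65.25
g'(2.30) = 82.42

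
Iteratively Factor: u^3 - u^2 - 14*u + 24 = (u - 2)*(u^2 + u - 12) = (u - 3)*(u - 2)*(u + 4)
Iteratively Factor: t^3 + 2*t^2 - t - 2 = (t + 2)*(t^2 - 1) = (t + 1)*(t + 2)*(t - 1)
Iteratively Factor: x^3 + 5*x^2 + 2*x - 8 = (x + 2)*(x^2 + 3*x - 4) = (x - 1)*(x + 2)*(x + 4)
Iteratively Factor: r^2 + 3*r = (r)*(r + 3)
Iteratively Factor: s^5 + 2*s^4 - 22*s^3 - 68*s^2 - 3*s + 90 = (s - 1)*(s^4 + 3*s^3 - 19*s^2 - 87*s - 90) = (s - 1)*(s + 2)*(s^3 + s^2 - 21*s - 45) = (s - 1)*(s + 2)*(s + 3)*(s^2 - 2*s - 15) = (s - 5)*(s - 1)*(s + 2)*(s + 3)*(s + 3)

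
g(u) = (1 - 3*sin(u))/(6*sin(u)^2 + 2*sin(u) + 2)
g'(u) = (1 - 3*sin(u))*(-12*sin(u)*cos(u) - 2*cos(u))/(6*sin(u)^2 + 2*sin(u) + 2)^2 - 3*cos(u)/(6*sin(u)^2 + 2*sin(u) + 2) = (9*sin(u)^2 - 6*sin(u) - 4)*cos(u)/(2*(3*sin(u)^2 + sin(u) + 1)^2)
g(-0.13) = 0.75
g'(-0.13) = -1.80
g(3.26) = 0.73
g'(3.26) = 1.84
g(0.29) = 0.05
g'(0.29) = -1.02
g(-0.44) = 1.02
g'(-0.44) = 0.07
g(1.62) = -0.20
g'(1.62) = 0.00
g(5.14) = 0.72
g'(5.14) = 0.28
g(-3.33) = 0.17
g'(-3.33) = 1.41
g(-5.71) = -0.13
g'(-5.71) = -0.33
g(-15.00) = 0.91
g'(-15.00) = -0.54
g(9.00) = -0.06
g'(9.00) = 0.61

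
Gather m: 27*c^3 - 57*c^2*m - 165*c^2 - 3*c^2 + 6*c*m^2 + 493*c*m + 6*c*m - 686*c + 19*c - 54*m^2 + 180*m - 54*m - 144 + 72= 27*c^3 - 168*c^2 - 667*c + m^2*(6*c - 54) + m*(-57*c^2 + 499*c + 126) - 72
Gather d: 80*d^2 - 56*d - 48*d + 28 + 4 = 80*d^2 - 104*d + 32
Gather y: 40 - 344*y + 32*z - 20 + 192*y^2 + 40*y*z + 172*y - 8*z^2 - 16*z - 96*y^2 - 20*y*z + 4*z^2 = 96*y^2 + y*(20*z - 172) - 4*z^2 + 16*z + 20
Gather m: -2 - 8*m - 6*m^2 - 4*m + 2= -6*m^2 - 12*m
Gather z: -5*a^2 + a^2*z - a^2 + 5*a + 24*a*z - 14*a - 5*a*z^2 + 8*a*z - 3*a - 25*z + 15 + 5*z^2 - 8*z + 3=-6*a^2 - 12*a + z^2*(5 - 5*a) + z*(a^2 + 32*a - 33) + 18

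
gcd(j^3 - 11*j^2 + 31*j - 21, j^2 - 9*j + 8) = j - 1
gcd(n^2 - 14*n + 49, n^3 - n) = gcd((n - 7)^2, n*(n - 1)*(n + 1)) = 1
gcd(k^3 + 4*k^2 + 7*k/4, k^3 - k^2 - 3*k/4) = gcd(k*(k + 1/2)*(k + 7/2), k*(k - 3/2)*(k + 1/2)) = k^2 + k/2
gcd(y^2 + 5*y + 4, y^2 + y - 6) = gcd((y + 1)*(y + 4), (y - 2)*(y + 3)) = 1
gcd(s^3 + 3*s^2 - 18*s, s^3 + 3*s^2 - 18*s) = s^3 + 3*s^2 - 18*s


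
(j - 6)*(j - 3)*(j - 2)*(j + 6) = j^4 - 5*j^3 - 30*j^2 + 180*j - 216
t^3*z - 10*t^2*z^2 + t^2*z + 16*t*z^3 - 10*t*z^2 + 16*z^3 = (t - 8*z)*(t - 2*z)*(t*z + z)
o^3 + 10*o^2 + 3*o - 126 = (o - 3)*(o + 6)*(o + 7)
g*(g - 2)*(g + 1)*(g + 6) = g^4 + 5*g^3 - 8*g^2 - 12*g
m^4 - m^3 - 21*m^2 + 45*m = m*(m - 3)^2*(m + 5)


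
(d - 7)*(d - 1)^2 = d^3 - 9*d^2 + 15*d - 7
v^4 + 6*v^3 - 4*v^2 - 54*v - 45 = (v - 3)*(v + 1)*(v + 3)*(v + 5)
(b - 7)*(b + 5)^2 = b^3 + 3*b^2 - 45*b - 175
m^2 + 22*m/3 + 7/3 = (m + 1/3)*(m + 7)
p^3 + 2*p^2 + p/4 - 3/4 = (p - 1/2)*(p + 1)*(p + 3/2)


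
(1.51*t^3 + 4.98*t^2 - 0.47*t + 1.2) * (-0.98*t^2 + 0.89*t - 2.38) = -1.4798*t^5 - 3.5365*t^4 + 1.299*t^3 - 13.4467*t^2 + 2.1866*t - 2.856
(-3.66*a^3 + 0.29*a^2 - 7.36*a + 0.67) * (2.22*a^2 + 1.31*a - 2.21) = -8.1252*a^5 - 4.1508*a^4 - 7.8707*a^3 - 8.7951*a^2 + 17.1433*a - 1.4807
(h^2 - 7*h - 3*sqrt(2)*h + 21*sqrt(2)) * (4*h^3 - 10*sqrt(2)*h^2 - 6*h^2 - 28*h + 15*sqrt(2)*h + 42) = 4*h^5 - 34*h^4 - 22*sqrt(2)*h^4 + 74*h^3 + 187*sqrt(2)*h^3 - 272*h^2 - 147*sqrt(2)*h^2 - 714*sqrt(2)*h + 336*h + 882*sqrt(2)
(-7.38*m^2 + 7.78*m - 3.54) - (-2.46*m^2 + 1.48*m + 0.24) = -4.92*m^2 + 6.3*m - 3.78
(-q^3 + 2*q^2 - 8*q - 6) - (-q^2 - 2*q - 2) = -q^3 + 3*q^2 - 6*q - 4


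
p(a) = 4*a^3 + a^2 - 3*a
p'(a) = 12*a^2 + 2*a - 3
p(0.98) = 1.79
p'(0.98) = 10.48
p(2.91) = 98.31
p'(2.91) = 104.44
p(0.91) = 1.11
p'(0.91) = 8.76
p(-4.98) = -454.28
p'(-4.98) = 284.64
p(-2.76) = -68.20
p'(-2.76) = 82.89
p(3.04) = 112.50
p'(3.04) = 113.98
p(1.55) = 12.65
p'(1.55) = 28.93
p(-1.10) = -0.81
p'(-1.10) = 9.32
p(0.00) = 0.00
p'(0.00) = -3.00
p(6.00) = 882.00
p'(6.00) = 441.00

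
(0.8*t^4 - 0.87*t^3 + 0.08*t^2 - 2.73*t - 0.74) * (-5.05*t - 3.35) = -4.04*t^5 + 1.7135*t^4 + 2.5105*t^3 + 13.5185*t^2 + 12.8825*t + 2.479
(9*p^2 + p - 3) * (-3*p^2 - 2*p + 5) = -27*p^4 - 21*p^3 + 52*p^2 + 11*p - 15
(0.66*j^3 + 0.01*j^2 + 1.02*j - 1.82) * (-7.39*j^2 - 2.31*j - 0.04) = -4.8774*j^5 - 1.5985*j^4 - 7.5873*j^3 + 11.0932*j^2 + 4.1634*j + 0.0728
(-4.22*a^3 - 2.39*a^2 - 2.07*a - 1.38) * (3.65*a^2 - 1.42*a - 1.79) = -15.403*a^5 - 2.7311*a^4 + 3.3921*a^3 + 2.1805*a^2 + 5.6649*a + 2.4702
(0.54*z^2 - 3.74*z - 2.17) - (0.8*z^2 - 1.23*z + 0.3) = -0.26*z^2 - 2.51*z - 2.47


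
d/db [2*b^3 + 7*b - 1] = 6*b^2 + 7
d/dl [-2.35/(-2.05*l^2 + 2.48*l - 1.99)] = (5.828 - 9.635*l)/(2.05*l^2 - 2.48*l + 1.99)^2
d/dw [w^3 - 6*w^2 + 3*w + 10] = 3*w^2 - 12*w + 3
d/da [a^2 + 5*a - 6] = 2*a + 5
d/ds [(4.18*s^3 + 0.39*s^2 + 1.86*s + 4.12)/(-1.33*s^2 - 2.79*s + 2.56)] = (-5.5594*s^4 - 23.3244*s^3 + 33.4881*s^2 + 12.956*s + 16.2564)/(1.7689*s^4 + 7.4214*s^3 + 0.9745*s^2 - 14.2848*s + 6.5536)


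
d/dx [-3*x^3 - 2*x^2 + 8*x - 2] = -9*x^2 - 4*x + 8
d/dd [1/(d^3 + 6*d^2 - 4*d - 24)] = (-3*d^2 - 12*d + 4)/(d^3 + 6*d^2 - 4*d - 24)^2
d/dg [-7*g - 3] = -7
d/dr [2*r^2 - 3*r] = 4*r - 3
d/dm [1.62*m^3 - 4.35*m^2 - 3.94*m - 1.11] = 4.86*m^2 - 8.7*m - 3.94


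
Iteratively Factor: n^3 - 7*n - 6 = (n + 2)*(n^2 - 2*n - 3) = (n + 1)*(n + 2)*(n - 3)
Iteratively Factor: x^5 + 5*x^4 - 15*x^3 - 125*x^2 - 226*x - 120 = (x + 1)*(x^4 + 4*x^3 - 19*x^2 - 106*x - 120) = (x + 1)*(x + 4)*(x^3 - 19*x - 30) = (x + 1)*(x + 2)*(x + 4)*(x^2 - 2*x - 15) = (x + 1)*(x + 2)*(x + 3)*(x + 4)*(x - 5)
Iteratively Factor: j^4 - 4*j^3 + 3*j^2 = (j)*(j^3 - 4*j^2 + 3*j) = j*(j - 3)*(j^2 - j) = j^2*(j - 3)*(j - 1)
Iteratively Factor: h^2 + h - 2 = (h + 2)*(h - 1)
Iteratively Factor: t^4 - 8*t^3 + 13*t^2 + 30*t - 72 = (t - 3)*(t^3 - 5*t^2 - 2*t + 24) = (t - 3)*(t + 2)*(t^2 - 7*t + 12) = (t - 3)^2*(t + 2)*(t - 4)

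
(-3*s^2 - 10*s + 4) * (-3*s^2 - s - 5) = 9*s^4 + 33*s^3 + 13*s^2 + 46*s - 20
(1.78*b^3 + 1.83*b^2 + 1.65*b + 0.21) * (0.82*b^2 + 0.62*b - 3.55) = 1.4596*b^5 + 2.6042*b^4 - 3.8314*b^3 - 5.3013*b^2 - 5.7273*b - 0.7455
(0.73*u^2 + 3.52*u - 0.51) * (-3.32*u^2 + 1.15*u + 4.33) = -2.4236*u^4 - 10.8469*u^3 + 8.9021*u^2 + 14.6551*u - 2.2083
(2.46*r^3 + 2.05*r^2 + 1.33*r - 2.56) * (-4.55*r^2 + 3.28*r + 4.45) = -11.193*r^5 - 1.2587*r^4 + 11.6195*r^3 + 25.1329*r^2 - 2.4783*r - 11.392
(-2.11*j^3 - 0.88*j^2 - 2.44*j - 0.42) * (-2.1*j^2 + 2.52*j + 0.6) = 4.431*j^5 - 3.4692*j^4 + 1.6404*j^3 - 5.7948*j^2 - 2.5224*j - 0.252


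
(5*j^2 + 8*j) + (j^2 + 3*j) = 6*j^2 + 11*j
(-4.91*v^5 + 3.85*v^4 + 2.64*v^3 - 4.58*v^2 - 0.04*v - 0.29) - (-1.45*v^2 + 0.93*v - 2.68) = -4.91*v^5 + 3.85*v^4 + 2.64*v^3 - 3.13*v^2 - 0.97*v + 2.39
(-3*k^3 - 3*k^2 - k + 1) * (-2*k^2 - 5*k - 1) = 6*k^5 + 21*k^4 + 20*k^3 + 6*k^2 - 4*k - 1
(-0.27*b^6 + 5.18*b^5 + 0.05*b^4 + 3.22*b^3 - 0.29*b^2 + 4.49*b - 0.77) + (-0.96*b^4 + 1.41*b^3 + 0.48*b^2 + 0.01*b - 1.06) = -0.27*b^6 + 5.18*b^5 - 0.91*b^4 + 4.63*b^3 + 0.19*b^2 + 4.5*b - 1.83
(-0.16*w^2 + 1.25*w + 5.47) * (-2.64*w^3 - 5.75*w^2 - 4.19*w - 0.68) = 0.4224*w^5 - 2.38*w^4 - 20.9579*w^3 - 36.5812*w^2 - 23.7693*w - 3.7196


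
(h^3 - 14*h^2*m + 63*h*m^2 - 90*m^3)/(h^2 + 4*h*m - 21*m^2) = (h^2 - 11*h*m + 30*m^2)/(h + 7*m)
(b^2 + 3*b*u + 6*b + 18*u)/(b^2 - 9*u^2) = (-b - 6)/(-b + 3*u)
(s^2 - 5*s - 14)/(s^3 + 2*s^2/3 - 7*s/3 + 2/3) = 3*(s - 7)/(3*s^2 - 4*s + 1)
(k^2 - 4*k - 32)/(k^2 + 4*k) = (k - 8)/k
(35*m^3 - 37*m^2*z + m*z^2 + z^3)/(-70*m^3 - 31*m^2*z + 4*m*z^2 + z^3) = (-m + z)/(2*m + z)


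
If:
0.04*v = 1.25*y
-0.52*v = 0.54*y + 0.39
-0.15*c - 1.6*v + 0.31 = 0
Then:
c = 9.81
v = -0.73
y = -0.02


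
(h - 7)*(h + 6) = h^2 - h - 42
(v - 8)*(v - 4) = v^2 - 12*v + 32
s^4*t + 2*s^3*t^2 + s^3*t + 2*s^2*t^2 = s^2*(s + 2*t)*(s*t + t)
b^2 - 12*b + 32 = (b - 8)*(b - 4)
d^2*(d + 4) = d^3 + 4*d^2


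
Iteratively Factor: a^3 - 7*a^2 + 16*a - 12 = (a - 2)*(a^2 - 5*a + 6) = (a - 3)*(a - 2)*(a - 2)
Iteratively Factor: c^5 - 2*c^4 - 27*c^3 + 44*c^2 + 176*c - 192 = (c - 1)*(c^4 - c^3 - 28*c^2 + 16*c + 192) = (c - 1)*(c + 4)*(c^3 - 5*c^2 - 8*c + 48) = (c - 4)*(c - 1)*(c + 4)*(c^2 - c - 12) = (c - 4)*(c - 1)*(c + 3)*(c + 4)*(c - 4)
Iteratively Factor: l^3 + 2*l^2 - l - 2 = (l - 1)*(l^2 + 3*l + 2) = (l - 1)*(l + 2)*(l + 1)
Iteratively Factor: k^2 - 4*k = (k)*(k - 4)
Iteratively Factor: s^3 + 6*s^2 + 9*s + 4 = (s + 4)*(s^2 + 2*s + 1) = (s + 1)*(s + 4)*(s + 1)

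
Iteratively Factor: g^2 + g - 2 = (g + 2)*(g - 1)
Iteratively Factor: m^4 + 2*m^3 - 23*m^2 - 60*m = (m - 5)*(m^3 + 7*m^2 + 12*m) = (m - 5)*(m + 4)*(m^2 + 3*m) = m*(m - 5)*(m + 4)*(m + 3)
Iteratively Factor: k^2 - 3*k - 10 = (k - 5)*(k + 2)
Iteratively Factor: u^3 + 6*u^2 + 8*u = (u + 2)*(u^2 + 4*u) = u*(u + 2)*(u + 4)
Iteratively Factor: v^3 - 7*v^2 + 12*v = (v - 4)*(v^2 - 3*v) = (v - 4)*(v - 3)*(v)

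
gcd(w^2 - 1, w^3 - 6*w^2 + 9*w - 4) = w - 1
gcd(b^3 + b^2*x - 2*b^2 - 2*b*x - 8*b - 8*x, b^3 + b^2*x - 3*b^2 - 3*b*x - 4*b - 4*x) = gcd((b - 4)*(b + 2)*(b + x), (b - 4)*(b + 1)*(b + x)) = b^2 + b*x - 4*b - 4*x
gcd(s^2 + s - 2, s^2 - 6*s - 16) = s + 2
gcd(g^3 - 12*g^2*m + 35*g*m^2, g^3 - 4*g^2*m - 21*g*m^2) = g^2 - 7*g*m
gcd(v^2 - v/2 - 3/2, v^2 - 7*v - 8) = v + 1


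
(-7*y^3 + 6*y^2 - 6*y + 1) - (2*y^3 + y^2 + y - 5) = -9*y^3 + 5*y^2 - 7*y + 6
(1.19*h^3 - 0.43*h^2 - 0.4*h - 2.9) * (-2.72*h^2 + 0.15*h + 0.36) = -3.2368*h^5 + 1.3481*h^4 + 1.4519*h^3 + 7.6732*h^2 - 0.579*h - 1.044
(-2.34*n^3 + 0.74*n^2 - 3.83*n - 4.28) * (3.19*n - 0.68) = -7.4646*n^4 + 3.9518*n^3 - 12.7209*n^2 - 11.0488*n + 2.9104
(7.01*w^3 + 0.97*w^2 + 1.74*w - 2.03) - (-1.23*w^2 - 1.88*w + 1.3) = 7.01*w^3 + 2.2*w^2 + 3.62*w - 3.33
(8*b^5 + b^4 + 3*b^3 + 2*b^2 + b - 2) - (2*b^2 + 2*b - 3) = 8*b^5 + b^4 + 3*b^3 - b + 1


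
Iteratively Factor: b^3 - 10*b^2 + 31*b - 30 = (b - 5)*(b^2 - 5*b + 6) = (b - 5)*(b - 2)*(b - 3)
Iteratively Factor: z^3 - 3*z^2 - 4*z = (z)*(z^2 - 3*z - 4) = z*(z + 1)*(z - 4)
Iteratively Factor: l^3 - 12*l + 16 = (l - 2)*(l^2 + 2*l - 8) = (l - 2)*(l + 4)*(l - 2)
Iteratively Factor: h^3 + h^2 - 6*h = (h + 3)*(h^2 - 2*h) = h*(h + 3)*(h - 2)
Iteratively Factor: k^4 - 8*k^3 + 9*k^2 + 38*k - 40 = (k - 5)*(k^3 - 3*k^2 - 6*k + 8) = (k - 5)*(k - 1)*(k^2 - 2*k - 8) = (k - 5)*(k - 1)*(k + 2)*(k - 4)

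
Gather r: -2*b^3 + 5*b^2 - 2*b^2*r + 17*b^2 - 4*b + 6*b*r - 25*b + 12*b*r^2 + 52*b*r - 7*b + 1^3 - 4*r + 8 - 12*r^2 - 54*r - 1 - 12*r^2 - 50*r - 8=-2*b^3 + 22*b^2 - 36*b + r^2*(12*b - 24) + r*(-2*b^2 + 58*b - 108)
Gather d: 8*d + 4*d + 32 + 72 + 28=12*d + 132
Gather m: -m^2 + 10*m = -m^2 + 10*m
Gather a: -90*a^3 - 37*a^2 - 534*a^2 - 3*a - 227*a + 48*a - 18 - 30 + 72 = -90*a^3 - 571*a^2 - 182*a + 24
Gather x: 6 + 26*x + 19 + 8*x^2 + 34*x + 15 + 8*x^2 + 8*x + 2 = 16*x^2 + 68*x + 42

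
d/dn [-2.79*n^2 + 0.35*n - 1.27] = 0.35 - 5.58*n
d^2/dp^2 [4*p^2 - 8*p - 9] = 8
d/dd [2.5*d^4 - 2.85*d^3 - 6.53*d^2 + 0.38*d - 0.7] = 10.0*d^3 - 8.55*d^2 - 13.06*d + 0.38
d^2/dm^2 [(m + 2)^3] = 6*m + 12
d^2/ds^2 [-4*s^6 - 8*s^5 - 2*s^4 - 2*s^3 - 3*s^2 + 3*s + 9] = -120*s^4 - 160*s^3 - 24*s^2 - 12*s - 6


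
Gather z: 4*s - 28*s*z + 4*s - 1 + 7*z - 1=8*s + z*(7 - 28*s) - 2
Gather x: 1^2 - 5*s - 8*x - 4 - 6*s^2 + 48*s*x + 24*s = -6*s^2 + 19*s + x*(48*s - 8) - 3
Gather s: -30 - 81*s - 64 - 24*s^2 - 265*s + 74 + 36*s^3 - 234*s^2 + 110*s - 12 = 36*s^3 - 258*s^2 - 236*s - 32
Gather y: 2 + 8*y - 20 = 8*y - 18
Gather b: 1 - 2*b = 1 - 2*b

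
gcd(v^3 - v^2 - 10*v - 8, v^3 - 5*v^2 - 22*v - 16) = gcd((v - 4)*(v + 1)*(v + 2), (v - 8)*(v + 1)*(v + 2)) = v^2 + 3*v + 2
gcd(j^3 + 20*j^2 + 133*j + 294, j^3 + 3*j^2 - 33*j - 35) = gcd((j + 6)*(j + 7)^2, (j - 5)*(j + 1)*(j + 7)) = j + 7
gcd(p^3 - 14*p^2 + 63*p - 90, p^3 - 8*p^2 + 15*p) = p^2 - 8*p + 15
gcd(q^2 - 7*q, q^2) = q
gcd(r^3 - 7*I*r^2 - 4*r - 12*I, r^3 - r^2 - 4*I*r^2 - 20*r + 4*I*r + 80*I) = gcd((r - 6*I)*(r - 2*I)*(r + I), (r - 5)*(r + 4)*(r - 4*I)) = 1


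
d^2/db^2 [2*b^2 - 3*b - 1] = 4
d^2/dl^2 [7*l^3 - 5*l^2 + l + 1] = 42*l - 10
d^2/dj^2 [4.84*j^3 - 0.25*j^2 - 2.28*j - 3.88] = 29.04*j - 0.5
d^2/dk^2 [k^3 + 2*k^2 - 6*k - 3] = 6*k + 4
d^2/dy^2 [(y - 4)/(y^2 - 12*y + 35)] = 2*((16 - 3*y)*(y^2 - 12*y + 35) + 4*(y - 6)^2*(y - 4))/(y^2 - 12*y + 35)^3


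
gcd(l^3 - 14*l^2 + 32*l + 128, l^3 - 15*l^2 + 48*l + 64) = l^2 - 16*l + 64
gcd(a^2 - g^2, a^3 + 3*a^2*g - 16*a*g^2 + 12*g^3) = a - g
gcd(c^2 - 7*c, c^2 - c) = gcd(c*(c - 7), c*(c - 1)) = c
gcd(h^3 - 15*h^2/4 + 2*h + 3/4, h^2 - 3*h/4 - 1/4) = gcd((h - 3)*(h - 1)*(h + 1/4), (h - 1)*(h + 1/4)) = h^2 - 3*h/4 - 1/4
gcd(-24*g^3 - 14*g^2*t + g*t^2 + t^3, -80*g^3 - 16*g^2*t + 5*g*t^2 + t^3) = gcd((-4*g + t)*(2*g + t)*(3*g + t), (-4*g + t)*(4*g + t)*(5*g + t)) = -4*g + t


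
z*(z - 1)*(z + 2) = z^3 + z^2 - 2*z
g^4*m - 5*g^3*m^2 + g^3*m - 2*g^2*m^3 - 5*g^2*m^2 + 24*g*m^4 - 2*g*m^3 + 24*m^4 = (g - 4*m)*(g - 3*m)*(g + 2*m)*(g*m + m)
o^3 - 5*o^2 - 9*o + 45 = (o - 5)*(o - 3)*(o + 3)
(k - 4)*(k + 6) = k^2 + 2*k - 24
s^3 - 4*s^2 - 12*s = s*(s - 6)*(s + 2)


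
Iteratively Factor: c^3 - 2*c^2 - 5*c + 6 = (c - 1)*(c^2 - c - 6) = (c - 1)*(c + 2)*(c - 3)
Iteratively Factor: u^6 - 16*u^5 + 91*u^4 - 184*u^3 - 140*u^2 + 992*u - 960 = (u + 2)*(u^5 - 18*u^4 + 127*u^3 - 438*u^2 + 736*u - 480) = (u - 2)*(u + 2)*(u^4 - 16*u^3 + 95*u^2 - 248*u + 240) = (u - 4)*(u - 2)*(u + 2)*(u^3 - 12*u^2 + 47*u - 60) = (u - 4)^2*(u - 2)*(u + 2)*(u^2 - 8*u + 15) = (u - 5)*(u - 4)^2*(u - 2)*(u + 2)*(u - 3)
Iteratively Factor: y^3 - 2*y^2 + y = (y)*(y^2 - 2*y + 1) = y*(y - 1)*(y - 1)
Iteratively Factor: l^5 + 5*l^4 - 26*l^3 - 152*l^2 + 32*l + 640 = (l + 4)*(l^4 + l^3 - 30*l^2 - 32*l + 160) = (l - 2)*(l + 4)*(l^3 + 3*l^2 - 24*l - 80) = (l - 2)*(l + 4)^2*(l^2 - l - 20) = (l - 2)*(l + 4)^3*(l - 5)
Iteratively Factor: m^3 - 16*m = (m + 4)*(m^2 - 4*m) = m*(m + 4)*(m - 4)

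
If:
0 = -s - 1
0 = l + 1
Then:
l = -1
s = -1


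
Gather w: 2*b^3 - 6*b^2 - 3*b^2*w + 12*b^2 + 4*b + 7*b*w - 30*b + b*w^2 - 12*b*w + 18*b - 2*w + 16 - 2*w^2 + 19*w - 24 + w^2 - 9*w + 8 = 2*b^3 + 6*b^2 - 8*b + w^2*(b - 1) + w*(-3*b^2 - 5*b + 8)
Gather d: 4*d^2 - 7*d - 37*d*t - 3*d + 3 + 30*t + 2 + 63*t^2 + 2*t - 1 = 4*d^2 + d*(-37*t - 10) + 63*t^2 + 32*t + 4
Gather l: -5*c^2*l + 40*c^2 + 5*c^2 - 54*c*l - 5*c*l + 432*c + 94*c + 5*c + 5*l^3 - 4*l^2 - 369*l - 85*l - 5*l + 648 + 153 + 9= 45*c^2 + 531*c + 5*l^3 - 4*l^2 + l*(-5*c^2 - 59*c - 459) + 810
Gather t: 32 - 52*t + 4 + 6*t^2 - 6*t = 6*t^2 - 58*t + 36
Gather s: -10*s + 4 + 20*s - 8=10*s - 4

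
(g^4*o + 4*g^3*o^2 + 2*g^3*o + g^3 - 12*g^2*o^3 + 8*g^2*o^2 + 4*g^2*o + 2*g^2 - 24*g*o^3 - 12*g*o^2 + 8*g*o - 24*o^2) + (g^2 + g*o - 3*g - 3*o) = g^4*o + 4*g^3*o^2 + 2*g^3*o + g^3 - 12*g^2*o^3 + 8*g^2*o^2 + 4*g^2*o + 3*g^2 - 24*g*o^3 - 12*g*o^2 + 9*g*o - 3*g - 24*o^2 - 3*o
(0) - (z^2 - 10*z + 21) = -z^2 + 10*z - 21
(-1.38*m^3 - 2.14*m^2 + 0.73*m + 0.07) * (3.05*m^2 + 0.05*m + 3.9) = -4.209*m^5 - 6.596*m^4 - 3.2625*m^3 - 8.096*m^2 + 2.8505*m + 0.273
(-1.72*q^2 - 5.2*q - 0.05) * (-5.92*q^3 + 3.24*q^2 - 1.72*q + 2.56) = 10.1824*q^5 + 25.2112*q^4 - 13.5936*q^3 + 4.3788*q^2 - 13.226*q - 0.128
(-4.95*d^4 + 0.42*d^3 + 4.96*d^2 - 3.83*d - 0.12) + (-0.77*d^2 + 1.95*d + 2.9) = -4.95*d^4 + 0.42*d^3 + 4.19*d^2 - 1.88*d + 2.78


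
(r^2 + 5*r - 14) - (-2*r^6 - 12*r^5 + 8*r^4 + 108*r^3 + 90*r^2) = 2*r^6 + 12*r^5 - 8*r^4 - 108*r^3 - 89*r^2 + 5*r - 14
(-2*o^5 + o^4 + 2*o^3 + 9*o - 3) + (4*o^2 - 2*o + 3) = -2*o^5 + o^4 + 2*o^3 + 4*o^2 + 7*o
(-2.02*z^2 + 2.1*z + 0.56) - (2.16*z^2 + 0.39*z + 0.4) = -4.18*z^2 + 1.71*z + 0.16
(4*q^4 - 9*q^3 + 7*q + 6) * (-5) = -20*q^4 + 45*q^3 - 35*q - 30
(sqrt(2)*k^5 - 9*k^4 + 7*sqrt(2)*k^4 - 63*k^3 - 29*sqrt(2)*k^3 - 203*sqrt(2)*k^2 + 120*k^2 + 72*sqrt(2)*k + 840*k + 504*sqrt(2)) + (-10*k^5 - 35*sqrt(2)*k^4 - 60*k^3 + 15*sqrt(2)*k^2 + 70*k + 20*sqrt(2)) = -10*k^5 + sqrt(2)*k^5 - 28*sqrt(2)*k^4 - 9*k^4 - 123*k^3 - 29*sqrt(2)*k^3 - 188*sqrt(2)*k^2 + 120*k^2 + 72*sqrt(2)*k + 910*k + 524*sqrt(2)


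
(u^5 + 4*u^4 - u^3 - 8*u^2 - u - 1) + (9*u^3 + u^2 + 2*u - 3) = u^5 + 4*u^4 + 8*u^3 - 7*u^2 + u - 4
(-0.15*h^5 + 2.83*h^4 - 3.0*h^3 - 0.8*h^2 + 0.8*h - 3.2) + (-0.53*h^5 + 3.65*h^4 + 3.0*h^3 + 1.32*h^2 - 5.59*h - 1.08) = -0.68*h^5 + 6.48*h^4 + 0.52*h^2 - 4.79*h - 4.28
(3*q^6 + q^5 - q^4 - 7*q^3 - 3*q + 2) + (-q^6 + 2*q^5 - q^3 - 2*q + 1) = 2*q^6 + 3*q^5 - q^4 - 8*q^3 - 5*q + 3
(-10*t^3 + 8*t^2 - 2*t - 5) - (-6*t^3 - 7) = -4*t^3 + 8*t^2 - 2*t + 2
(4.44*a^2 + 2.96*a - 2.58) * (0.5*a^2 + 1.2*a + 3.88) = 2.22*a^4 + 6.808*a^3 + 19.4892*a^2 + 8.3888*a - 10.0104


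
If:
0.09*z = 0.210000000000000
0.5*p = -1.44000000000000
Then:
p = -2.88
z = 2.33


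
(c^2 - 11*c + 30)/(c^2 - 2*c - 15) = (c - 6)/(c + 3)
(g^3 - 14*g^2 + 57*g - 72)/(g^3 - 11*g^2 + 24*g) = (g - 3)/g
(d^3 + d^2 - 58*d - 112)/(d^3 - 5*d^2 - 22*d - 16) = (d + 7)/(d + 1)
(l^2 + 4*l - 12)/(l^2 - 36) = (l - 2)/(l - 6)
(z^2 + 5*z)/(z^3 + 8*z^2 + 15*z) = 1/(z + 3)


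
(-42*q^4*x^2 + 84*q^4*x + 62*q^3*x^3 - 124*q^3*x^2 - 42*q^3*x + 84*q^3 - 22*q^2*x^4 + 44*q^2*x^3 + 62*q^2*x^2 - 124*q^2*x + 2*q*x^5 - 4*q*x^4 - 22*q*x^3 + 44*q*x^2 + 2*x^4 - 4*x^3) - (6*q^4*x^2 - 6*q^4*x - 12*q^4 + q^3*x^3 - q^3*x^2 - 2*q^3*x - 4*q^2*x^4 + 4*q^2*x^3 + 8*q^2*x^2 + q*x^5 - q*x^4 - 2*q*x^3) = -48*q^4*x^2 + 90*q^4*x + 12*q^4 + 61*q^3*x^3 - 123*q^3*x^2 - 40*q^3*x + 84*q^3 - 18*q^2*x^4 + 40*q^2*x^3 + 54*q^2*x^2 - 124*q^2*x + q*x^5 - 3*q*x^4 - 20*q*x^3 + 44*q*x^2 + 2*x^4 - 4*x^3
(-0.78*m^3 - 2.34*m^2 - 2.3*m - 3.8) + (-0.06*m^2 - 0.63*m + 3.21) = -0.78*m^3 - 2.4*m^2 - 2.93*m - 0.59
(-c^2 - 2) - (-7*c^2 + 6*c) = 6*c^2 - 6*c - 2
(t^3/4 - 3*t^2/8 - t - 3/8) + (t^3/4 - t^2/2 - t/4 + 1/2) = t^3/2 - 7*t^2/8 - 5*t/4 + 1/8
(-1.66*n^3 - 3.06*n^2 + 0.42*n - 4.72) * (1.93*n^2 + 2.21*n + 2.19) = -3.2038*n^5 - 9.5744*n^4 - 9.5874*n^3 - 14.8828*n^2 - 9.5114*n - 10.3368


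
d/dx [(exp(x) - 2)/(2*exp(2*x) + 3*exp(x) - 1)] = (-(exp(x) - 2)*(4*exp(x) + 3) + 2*exp(2*x) + 3*exp(x) - 1)*exp(x)/(2*exp(2*x) + 3*exp(x) - 1)^2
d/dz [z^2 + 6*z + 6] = 2*z + 6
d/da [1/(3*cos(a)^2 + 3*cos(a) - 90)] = (2*cos(a) + 1)*sin(a)/(3*(cos(a)^2 + cos(a) - 30)^2)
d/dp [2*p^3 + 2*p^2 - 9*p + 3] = 6*p^2 + 4*p - 9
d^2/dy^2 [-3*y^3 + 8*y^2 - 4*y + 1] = 16 - 18*y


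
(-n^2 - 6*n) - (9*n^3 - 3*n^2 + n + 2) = -9*n^3 + 2*n^2 - 7*n - 2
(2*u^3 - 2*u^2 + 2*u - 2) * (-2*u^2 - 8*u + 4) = -4*u^5 - 12*u^4 + 20*u^3 - 20*u^2 + 24*u - 8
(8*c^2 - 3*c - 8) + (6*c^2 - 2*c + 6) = 14*c^2 - 5*c - 2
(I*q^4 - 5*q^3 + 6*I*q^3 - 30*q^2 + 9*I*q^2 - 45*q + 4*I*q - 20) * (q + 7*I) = I*q^5 - 12*q^4 + 6*I*q^4 - 72*q^3 - 26*I*q^3 - 108*q^2 - 206*I*q^2 - 48*q - 315*I*q - 140*I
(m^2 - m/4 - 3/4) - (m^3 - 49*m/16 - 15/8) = -m^3 + m^2 + 45*m/16 + 9/8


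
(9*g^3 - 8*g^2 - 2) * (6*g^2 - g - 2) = 54*g^5 - 57*g^4 - 10*g^3 + 4*g^2 + 2*g + 4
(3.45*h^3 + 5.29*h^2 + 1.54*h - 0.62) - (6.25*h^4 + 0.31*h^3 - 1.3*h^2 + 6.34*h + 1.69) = -6.25*h^4 + 3.14*h^3 + 6.59*h^2 - 4.8*h - 2.31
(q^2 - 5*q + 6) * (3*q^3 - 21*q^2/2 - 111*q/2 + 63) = 3*q^5 - 51*q^4/2 + 15*q^3 + 555*q^2/2 - 648*q + 378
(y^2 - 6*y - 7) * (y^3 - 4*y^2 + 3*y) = y^5 - 10*y^4 + 20*y^3 + 10*y^2 - 21*y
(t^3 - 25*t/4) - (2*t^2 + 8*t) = t^3 - 2*t^2 - 57*t/4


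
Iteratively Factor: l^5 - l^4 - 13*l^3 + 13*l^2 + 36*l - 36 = (l - 1)*(l^4 - 13*l^2 + 36) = (l - 1)*(l + 2)*(l^3 - 2*l^2 - 9*l + 18) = (l - 3)*(l - 1)*(l + 2)*(l^2 + l - 6) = (l - 3)*(l - 1)*(l + 2)*(l + 3)*(l - 2)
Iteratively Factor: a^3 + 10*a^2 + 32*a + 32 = (a + 2)*(a^2 + 8*a + 16) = (a + 2)*(a + 4)*(a + 4)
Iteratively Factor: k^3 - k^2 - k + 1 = (k + 1)*(k^2 - 2*k + 1) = (k - 1)*(k + 1)*(k - 1)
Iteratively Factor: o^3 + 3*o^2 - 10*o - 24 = (o + 2)*(o^2 + o - 12) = (o + 2)*(o + 4)*(o - 3)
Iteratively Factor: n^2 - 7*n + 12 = (n - 4)*(n - 3)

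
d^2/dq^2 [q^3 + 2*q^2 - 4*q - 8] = 6*q + 4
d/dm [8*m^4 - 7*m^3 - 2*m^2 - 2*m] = 32*m^3 - 21*m^2 - 4*m - 2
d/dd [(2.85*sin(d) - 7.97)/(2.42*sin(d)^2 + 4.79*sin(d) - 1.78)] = (-6.897*sin(d)^2 + 38.5748*sin(d) + 33.1033)*cos(d)/(5.8564*sin(d)^4 + 23.1836*sin(d)^3 + 14.3289*sin(d)^2 - 17.0524*sin(d) + 3.1684)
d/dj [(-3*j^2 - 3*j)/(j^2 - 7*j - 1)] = 3*(8*j^2 + 2*j + 1)/(j^4 - 14*j^3 + 47*j^2 + 14*j + 1)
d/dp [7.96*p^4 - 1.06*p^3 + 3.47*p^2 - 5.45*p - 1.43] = 31.84*p^3 - 3.18*p^2 + 6.94*p - 5.45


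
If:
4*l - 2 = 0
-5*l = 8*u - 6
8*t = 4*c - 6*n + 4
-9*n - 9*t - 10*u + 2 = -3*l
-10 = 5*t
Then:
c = -103/48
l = 1/2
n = 137/72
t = -2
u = 7/16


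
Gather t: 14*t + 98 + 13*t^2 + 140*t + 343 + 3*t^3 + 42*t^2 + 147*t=3*t^3 + 55*t^2 + 301*t + 441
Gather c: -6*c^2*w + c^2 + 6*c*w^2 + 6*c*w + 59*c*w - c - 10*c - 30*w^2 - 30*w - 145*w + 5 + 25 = c^2*(1 - 6*w) + c*(6*w^2 + 65*w - 11) - 30*w^2 - 175*w + 30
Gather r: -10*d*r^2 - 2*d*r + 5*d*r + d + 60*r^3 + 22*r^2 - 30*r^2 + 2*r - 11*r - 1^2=d + 60*r^3 + r^2*(-10*d - 8) + r*(3*d - 9) - 1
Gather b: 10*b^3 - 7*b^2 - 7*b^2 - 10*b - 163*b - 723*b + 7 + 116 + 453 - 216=10*b^3 - 14*b^2 - 896*b + 360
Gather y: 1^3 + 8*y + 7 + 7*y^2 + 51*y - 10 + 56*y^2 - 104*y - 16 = 63*y^2 - 45*y - 18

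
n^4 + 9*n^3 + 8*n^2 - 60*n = n*(n - 2)*(n + 5)*(n + 6)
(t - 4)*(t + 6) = t^2 + 2*t - 24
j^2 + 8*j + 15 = (j + 3)*(j + 5)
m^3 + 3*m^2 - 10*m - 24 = (m - 3)*(m + 2)*(m + 4)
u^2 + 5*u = u*(u + 5)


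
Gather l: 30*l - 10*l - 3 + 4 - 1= 20*l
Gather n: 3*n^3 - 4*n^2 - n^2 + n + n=3*n^3 - 5*n^2 + 2*n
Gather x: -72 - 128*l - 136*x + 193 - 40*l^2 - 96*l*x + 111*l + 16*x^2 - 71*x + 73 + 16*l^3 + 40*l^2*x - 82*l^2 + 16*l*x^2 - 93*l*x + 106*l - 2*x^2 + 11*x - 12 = 16*l^3 - 122*l^2 + 89*l + x^2*(16*l + 14) + x*(40*l^2 - 189*l - 196) + 182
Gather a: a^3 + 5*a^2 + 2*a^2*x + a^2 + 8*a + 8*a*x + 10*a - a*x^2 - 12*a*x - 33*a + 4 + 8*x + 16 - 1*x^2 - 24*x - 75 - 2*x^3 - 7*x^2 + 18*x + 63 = a^3 + a^2*(2*x + 6) + a*(-x^2 - 4*x - 15) - 2*x^3 - 8*x^2 + 2*x + 8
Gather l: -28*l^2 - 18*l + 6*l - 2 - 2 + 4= -28*l^2 - 12*l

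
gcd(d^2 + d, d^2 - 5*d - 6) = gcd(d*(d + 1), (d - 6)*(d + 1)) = d + 1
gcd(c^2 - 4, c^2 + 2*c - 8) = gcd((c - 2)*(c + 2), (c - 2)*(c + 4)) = c - 2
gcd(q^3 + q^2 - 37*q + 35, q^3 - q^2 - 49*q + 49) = q^2 + 6*q - 7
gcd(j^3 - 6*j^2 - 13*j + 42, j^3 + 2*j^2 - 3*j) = j + 3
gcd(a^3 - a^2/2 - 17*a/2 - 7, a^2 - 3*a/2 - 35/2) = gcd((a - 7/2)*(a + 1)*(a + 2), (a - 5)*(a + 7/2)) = 1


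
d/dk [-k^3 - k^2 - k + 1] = -3*k^2 - 2*k - 1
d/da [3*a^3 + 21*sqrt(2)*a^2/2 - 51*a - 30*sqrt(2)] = 9*a^2 + 21*sqrt(2)*a - 51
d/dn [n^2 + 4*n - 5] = 2*n + 4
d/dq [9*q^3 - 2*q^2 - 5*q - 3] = 27*q^2 - 4*q - 5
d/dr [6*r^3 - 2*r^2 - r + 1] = 18*r^2 - 4*r - 1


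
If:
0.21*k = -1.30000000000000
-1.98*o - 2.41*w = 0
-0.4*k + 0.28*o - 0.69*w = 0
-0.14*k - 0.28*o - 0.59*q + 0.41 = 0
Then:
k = -6.19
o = -2.92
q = 3.55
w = 2.40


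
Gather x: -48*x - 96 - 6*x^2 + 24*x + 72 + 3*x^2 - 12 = -3*x^2 - 24*x - 36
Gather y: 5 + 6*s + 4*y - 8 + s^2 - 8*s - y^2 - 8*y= s^2 - 2*s - y^2 - 4*y - 3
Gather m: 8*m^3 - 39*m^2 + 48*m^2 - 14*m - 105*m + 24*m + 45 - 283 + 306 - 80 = 8*m^3 + 9*m^2 - 95*m - 12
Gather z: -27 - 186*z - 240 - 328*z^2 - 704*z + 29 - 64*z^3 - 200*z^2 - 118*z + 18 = -64*z^3 - 528*z^2 - 1008*z - 220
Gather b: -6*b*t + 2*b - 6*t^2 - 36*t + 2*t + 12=b*(2 - 6*t) - 6*t^2 - 34*t + 12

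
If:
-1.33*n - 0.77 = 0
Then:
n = -0.58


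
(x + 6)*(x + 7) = x^2 + 13*x + 42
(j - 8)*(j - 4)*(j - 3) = j^3 - 15*j^2 + 68*j - 96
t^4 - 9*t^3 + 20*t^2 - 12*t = t*(t - 6)*(t - 2)*(t - 1)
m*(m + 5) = m^2 + 5*m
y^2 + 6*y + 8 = (y + 2)*(y + 4)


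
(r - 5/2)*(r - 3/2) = r^2 - 4*r + 15/4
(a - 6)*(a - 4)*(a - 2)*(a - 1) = a^4 - 13*a^3 + 56*a^2 - 92*a + 48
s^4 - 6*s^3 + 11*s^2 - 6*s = s*(s - 3)*(s - 2)*(s - 1)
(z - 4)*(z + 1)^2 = z^3 - 2*z^2 - 7*z - 4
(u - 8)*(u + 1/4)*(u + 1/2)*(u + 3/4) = u^4 - 13*u^3/2 - 181*u^2/16 - 173*u/32 - 3/4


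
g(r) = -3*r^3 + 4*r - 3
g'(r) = 4 - 9*r^2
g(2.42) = -35.84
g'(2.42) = -48.71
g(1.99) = -18.68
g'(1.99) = -31.64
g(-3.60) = 122.57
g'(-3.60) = -112.64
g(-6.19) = 683.77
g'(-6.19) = -340.84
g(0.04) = -2.84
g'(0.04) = 3.99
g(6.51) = -804.64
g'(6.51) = -377.42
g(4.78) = -311.53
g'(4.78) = -201.64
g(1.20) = -3.38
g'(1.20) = -8.96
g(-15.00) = 10062.00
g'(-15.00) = -2021.00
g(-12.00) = 5133.00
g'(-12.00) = -1292.00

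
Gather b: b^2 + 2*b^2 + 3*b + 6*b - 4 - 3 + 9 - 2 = 3*b^2 + 9*b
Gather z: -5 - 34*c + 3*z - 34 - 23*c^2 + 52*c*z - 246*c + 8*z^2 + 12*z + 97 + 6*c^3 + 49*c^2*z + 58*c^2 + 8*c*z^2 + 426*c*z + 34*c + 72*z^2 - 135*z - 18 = 6*c^3 + 35*c^2 - 246*c + z^2*(8*c + 80) + z*(49*c^2 + 478*c - 120) + 40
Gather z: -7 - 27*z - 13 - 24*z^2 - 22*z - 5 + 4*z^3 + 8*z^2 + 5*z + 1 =4*z^3 - 16*z^2 - 44*z - 24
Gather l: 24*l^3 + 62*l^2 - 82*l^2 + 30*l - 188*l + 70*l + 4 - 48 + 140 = 24*l^3 - 20*l^2 - 88*l + 96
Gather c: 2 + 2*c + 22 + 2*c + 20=4*c + 44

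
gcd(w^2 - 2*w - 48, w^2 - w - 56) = w - 8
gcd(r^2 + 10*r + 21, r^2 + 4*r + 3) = r + 3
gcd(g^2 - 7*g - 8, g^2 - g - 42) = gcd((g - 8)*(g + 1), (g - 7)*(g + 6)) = 1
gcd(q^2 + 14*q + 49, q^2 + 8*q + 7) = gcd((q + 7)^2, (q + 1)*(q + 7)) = q + 7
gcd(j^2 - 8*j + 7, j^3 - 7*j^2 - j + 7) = j^2 - 8*j + 7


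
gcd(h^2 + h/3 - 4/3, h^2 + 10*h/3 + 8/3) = h + 4/3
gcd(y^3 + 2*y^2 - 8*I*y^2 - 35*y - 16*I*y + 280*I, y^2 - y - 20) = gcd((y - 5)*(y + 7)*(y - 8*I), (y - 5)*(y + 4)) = y - 5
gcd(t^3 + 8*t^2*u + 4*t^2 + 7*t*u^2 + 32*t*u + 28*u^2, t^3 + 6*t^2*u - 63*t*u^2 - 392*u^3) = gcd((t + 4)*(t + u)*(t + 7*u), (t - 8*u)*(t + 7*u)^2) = t + 7*u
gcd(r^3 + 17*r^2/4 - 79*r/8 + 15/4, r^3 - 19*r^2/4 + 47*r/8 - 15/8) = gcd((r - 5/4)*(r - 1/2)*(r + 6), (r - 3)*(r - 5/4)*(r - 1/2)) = r^2 - 7*r/4 + 5/8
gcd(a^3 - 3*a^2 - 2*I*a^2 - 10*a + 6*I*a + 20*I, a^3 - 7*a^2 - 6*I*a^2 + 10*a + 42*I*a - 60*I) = a - 5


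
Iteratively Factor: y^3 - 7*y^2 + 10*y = (y - 2)*(y^2 - 5*y) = y*(y - 2)*(y - 5)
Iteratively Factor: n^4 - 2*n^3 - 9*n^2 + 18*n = (n + 3)*(n^3 - 5*n^2 + 6*n) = n*(n + 3)*(n^2 - 5*n + 6) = n*(n - 2)*(n + 3)*(n - 3)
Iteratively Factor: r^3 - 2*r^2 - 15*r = (r - 5)*(r^2 + 3*r) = (r - 5)*(r + 3)*(r)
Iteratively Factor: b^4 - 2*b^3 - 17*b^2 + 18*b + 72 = (b + 3)*(b^3 - 5*b^2 - 2*b + 24) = (b + 2)*(b + 3)*(b^2 - 7*b + 12) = (b - 4)*(b + 2)*(b + 3)*(b - 3)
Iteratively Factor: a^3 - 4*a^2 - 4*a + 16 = (a - 4)*(a^2 - 4) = (a - 4)*(a - 2)*(a + 2)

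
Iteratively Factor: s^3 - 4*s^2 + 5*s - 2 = (s - 2)*(s^2 - 2*s + 1) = (s - 2)*(s - 1)*(s - 1)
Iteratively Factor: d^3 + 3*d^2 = (d + 3)*(d^2) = d*(d + 3)*(d)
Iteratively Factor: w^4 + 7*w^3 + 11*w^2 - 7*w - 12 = (w + 1)*(w^3 + 6*w^2 + 5*w - 12) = (w + 1)*(w + 4)*(w^2 + 2*w - 3) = (w + 1)*(w + 3)*(w + 4)*(w - 1)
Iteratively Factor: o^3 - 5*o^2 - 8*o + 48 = (o - 4)*(o^2 - o - 12) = (o - 4)*(o + 3)*(o - 4)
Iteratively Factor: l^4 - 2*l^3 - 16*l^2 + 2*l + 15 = (l - 5)*(l^3 + 3*l^2 - l - 3) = (l - 5)*(l + 1)*(l^2 + 2*l - 3) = (l - 5)*(l - 1)*(l + 1)*(l + 3)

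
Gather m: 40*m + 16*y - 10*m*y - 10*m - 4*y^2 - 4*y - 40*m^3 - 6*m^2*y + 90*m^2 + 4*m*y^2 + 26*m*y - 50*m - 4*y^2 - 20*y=-40*m^3 + m^2*(90 - 6*y) + m*(4*y^2 + 16*y - 20) - 8*y^2 - 8*y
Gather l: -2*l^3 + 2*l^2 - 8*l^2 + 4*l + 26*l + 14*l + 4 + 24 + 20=-2*l^3 - 6*l^2 + 44*l + 48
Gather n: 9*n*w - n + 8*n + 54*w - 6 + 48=n*(9*w + 7) + 54*w + 42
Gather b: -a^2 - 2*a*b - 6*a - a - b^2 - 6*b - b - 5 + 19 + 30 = -a^2 - 7*a - b^2 + b*(-2*a - 7) + 44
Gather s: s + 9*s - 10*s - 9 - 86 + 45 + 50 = 0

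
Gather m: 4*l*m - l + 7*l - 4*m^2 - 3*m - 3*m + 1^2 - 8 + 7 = 6*l - 4*m^2 + m*(4*l - 6)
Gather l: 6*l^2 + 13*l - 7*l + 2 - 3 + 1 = 6*l^2 + 6*l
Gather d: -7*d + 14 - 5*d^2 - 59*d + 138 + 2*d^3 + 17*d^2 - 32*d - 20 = 2*d^3 + 12*d^2 - 98*d + 132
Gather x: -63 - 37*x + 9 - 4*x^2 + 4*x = -4*x^2 - 33*x - 54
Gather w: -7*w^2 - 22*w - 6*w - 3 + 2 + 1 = -7*w^2 - 28*w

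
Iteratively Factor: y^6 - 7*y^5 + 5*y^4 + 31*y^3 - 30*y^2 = (y - 5)*(y^5 - 2*y^4 - 5*y^3 + 6*y^2) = (y - 5)*(y - 1)*(y^4 - y^3 - 6*y^2) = y*(y - 5)*(y - 1)*(y^3 - y^2 - 6*y) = y^2*(y - 5)*(y - 1)*(y^2 - y - 6) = y^2*(y - 5)*(y - 1)*(y + 2)*(y - 3)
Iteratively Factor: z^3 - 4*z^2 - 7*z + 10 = (z - 1)*(z^2 - 3*z - 10) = (z - 5)*(z - 1)*(z + 2)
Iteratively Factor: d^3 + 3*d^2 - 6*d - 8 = (d - 2)*(d^2 + 5*d + 4) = (d - 2)*(d + 1)*(d + 4)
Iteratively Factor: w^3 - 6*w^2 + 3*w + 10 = (w - 2)*(w^2 - 4*w - 5) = (w - 5)*(w - 2)*(w + 1)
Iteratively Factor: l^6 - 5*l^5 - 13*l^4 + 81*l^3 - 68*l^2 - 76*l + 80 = (l + 1)*(l^5 - 6*l^4 - 7*l^3 + 88*l^2 - 156*l + 80) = (l - 5)*(l + 1)*(l^4 - l^3 - 12*l^2 + 28*l - 16) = (l - 5)*(l + 1)*(l + 4)*(l^3 - 5*l^2 + 8*l - 4) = (l - 5)*(l - 2)*(l + 1)*(l + 4)*(l^2 - 3*l + 2) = (l - 5)*(l - 2)^2*(l + 1)*(l + 4)*(l - 1)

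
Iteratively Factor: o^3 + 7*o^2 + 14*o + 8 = (o + 2)*(o^2 + 5*o + 4) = (o + 1)*(o + 2)*(o + 4)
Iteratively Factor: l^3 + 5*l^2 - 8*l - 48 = (l + 4)*(l^2 + l - 12) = (l - 3)*(l + 4)*(l + 4)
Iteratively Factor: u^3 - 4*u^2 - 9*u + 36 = (u + 3)*(u^2 - 7*u + 12) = (u - 4)*(u + 3)*(u - 3)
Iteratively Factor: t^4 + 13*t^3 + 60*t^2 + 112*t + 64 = (t + 4)*(t^3 + 9*t^2 + 24*t + 16) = (t + 1)*(t + 4)*(t^2 + 8*t + 16) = (t + 1)*(t + 4)^2*(t + 4)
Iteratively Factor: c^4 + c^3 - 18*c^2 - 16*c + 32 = (c + 4)*(c^3 - 3*c^2 - 6*c + 8) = (c - 4)*(c + 4)*(c^2 + c - 2) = (c - 4)*(c - 1)*(c + 4)*(c + 2)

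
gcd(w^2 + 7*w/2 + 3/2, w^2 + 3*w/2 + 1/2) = w + 1/2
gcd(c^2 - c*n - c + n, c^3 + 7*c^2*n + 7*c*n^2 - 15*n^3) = c - n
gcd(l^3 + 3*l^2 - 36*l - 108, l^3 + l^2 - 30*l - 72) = l^2 - 3*l - 18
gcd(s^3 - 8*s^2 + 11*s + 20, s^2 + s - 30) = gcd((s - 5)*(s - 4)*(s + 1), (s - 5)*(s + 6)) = s - 5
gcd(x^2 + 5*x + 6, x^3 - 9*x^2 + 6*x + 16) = 1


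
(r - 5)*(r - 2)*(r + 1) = r^3 - 6*r^2 + 3*r + 10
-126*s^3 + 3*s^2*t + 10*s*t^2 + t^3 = (-3*s + t)*(6*s + t)*(7*s + t)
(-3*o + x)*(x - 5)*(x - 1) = -3*o*x^2 + 18*o*x - 15*o + x^3 - 6*x^2 + 5*x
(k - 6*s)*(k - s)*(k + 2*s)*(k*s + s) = k^4*s - 5*k^3*s^2 + k^3*s - 8*k^2*s^3 - 5*k^2*s^2 + 12*k*s^4 - 8*k*s^3 + 12*s^4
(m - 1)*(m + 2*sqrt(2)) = m^2 - m + 2*sqrt(2)*m - 2*sqrt(2)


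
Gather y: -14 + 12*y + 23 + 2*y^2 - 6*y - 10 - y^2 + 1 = y^2 + 6*y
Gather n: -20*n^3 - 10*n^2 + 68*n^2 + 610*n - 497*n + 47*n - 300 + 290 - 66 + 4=-20*n^3 + 58*n^2 + 160*n - 72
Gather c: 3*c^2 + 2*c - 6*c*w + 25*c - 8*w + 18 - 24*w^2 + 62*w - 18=3*c^2 + c*(27 - 6*w) - 24*w^2 + 54*w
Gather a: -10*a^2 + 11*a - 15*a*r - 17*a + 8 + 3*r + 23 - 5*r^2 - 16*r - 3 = -10*a^2 + a*(-15*r - 6) - 5*r^2 - 13*r + 28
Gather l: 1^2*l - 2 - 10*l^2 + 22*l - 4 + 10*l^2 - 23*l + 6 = 0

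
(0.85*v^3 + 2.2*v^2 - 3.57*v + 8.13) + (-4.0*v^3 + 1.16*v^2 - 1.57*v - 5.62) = -3.15*v^3 + 3.36*v^2 - 5.14*v + 2.51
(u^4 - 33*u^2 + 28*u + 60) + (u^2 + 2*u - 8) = u^4 - 32*u^2 + 30*u + 52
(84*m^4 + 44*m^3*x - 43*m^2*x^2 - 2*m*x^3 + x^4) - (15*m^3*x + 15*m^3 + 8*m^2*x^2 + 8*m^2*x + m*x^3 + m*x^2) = 84*m^4 + 29*m^3*x - 15*m^3 - 51*m^2*x^2 - 8*m^2*x - 3*m*x^3 - m*x^2 + x^4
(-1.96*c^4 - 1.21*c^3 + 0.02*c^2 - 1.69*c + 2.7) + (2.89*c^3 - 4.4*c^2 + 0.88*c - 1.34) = -1.96*c^4 + 1.68*c^3 - 4.38*c^2 - 0.81*c + 1.36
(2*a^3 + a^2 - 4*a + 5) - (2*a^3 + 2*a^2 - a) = -a^2 - 3*a + 5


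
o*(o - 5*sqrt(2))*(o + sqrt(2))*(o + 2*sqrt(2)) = o^4 - 2*sqrt(2)*o^3 - 26*o^2 - 20*sqrt(2)*o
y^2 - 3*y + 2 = (y - 2)*(y - 1)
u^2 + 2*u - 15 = (u - 3)*(u + 5)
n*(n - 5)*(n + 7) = n^3 + 2*n^2 - 35*n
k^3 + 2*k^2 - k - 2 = (k - 1)*(k + 1)*(k + 2)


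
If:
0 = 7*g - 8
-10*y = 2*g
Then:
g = 8/7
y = -8/35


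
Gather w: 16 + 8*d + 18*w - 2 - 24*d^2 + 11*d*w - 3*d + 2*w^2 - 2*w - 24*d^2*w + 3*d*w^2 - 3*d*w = -24*d^2 + 5*d + w^2*(3*d + 2) + w*(-24*d^2 + 8*d + 16) + 14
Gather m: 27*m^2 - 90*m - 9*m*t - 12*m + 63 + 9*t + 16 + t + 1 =27*m^2 + m*(-9*t - 102) + 10*t + 80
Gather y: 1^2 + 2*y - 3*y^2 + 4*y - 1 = -3*y^2 + 6*y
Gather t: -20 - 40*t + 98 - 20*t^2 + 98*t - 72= -20*t^2 + 58*t + 6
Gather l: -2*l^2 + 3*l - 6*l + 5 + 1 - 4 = -2*l^2 - 3*l + 2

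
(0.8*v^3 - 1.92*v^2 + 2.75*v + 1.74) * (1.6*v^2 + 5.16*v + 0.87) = 1.28*v^5 + 1.056*v^4 - 4.8112*v^3 + 15.3036*v^2 + 11.3709*v + 1.5138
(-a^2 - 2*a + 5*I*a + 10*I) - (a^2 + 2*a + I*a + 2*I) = -2*a^2 - 4*a + 4*I*a + 8*I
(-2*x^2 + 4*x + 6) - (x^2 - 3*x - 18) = -3*x^2 + 7*x + 24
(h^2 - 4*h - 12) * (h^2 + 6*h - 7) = h^4 + 2*h^3 - 43*h^2 - 44*h + 84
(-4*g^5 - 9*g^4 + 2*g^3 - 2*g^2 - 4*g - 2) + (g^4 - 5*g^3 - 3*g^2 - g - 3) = -4*g^5 - 8*g^4 - 3*g^3 - 5*g^2 - 5*g - 5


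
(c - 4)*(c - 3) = c^2 - 7*c + 12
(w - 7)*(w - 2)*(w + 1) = w^3 - 8*w^2 + 5*w + 14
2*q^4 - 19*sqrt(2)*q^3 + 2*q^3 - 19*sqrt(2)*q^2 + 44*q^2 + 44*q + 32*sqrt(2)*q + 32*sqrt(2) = (q - 8*sqrt(2))*(q - 2*sqrt(2))*(sqrt(2)*q + 1)*(sqrt(2)*q + sqrt(2))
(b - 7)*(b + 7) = b^2 - 49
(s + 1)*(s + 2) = s^2 + 3*s + 2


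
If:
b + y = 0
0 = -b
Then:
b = 0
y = 0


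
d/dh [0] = 0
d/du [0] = 0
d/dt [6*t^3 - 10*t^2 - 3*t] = 18*t^2 - 20*t - 3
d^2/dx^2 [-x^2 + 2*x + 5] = -2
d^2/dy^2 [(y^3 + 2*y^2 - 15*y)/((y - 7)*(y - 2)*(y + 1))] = 4*(5*y^6 - 30*y^5 + 123*y^4 - 432*y^3 + 1071*y^2 - 2226*y + 721)/(y^9 - 24*y^8 + 207*y^7 - 710*y^6 + 363*y^5 + 2508*y^4 - 2647*y^3 - 3654*y^2 + 2940*y + 2744)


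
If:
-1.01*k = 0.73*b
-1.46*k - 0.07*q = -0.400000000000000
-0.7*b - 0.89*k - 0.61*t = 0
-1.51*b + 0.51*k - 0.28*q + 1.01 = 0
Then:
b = -0.10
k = 0.07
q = 4.26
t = 0.01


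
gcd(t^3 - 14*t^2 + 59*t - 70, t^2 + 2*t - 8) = t - 2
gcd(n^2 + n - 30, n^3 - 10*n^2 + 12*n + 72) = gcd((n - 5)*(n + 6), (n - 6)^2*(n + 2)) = 1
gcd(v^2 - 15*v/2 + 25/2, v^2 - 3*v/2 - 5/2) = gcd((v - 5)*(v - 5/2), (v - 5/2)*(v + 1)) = v - 5/2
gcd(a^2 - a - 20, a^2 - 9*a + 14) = 1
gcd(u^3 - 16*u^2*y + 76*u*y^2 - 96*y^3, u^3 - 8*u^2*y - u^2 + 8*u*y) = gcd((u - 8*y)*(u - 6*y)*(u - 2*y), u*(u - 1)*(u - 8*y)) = -u + 8*y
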